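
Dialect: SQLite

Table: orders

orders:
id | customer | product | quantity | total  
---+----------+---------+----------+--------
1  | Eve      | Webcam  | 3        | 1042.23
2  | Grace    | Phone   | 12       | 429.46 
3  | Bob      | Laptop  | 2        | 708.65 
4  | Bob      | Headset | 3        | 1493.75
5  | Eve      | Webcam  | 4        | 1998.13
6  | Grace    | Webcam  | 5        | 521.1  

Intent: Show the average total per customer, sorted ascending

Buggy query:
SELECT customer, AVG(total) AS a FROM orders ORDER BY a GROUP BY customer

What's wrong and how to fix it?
Bug: ORDER BY appears before GROUP BY; SQL clause order requires GROUP BY first

Fix: Reorder: SELECT … FROM … GROUP BY … ORDER BY …

Corrected query:
SELECT customer, AVG(total) AS a FROM orders GROUP BY customer ORDER BY a

Result:
customer | a      
---------+--------
Grace    | 475.28 
Bob      | 1101.2 
Eve      | 1520.18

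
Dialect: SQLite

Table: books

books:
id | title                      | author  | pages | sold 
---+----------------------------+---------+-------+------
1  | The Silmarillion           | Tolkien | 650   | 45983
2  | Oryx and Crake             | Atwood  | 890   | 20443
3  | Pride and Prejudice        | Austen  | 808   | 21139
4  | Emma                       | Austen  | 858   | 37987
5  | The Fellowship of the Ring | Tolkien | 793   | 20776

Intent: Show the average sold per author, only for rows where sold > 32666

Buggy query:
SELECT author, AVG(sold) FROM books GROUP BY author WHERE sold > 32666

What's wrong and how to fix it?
Bug: Row-level WHERE must come before GROUP BY in the clause order

Fix: Move the WHERE clause before GROUP BY

Corrected query:
SELECT author, AVG(sold) FROM books WHERE sold > 32666 GROUP BY author

Result:
author  | AVG(sold)
--------+----------
Austen  | 37987    
Tolkien | 45983    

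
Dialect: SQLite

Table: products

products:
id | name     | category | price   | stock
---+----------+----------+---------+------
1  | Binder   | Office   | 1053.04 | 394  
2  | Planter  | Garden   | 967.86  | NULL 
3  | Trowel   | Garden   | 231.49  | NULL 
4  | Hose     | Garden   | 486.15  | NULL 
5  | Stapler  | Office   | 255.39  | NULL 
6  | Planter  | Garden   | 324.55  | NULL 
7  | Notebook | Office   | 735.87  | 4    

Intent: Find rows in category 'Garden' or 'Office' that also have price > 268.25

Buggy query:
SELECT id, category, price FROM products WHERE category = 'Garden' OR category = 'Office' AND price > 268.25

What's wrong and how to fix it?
Bug: Without parentheses, AND is evaluated before OR, so the price filter only applies to the 'Office' branch

Fix: Add parentheses around the OR so the AND applies to both alternatives

Corrected query:
SELECT id, category, price FROM products WHERE (category = 'Garden' OR category = 'Office') AND price > 268.25

Result:
id | category | price  
---+----------+--------
1  | Office   | 1053.04
2  | Garden   | 967.86 
4  | Garden   | 486.15 
6  | Garden   | 324.55 
7  | Office   | 735.87 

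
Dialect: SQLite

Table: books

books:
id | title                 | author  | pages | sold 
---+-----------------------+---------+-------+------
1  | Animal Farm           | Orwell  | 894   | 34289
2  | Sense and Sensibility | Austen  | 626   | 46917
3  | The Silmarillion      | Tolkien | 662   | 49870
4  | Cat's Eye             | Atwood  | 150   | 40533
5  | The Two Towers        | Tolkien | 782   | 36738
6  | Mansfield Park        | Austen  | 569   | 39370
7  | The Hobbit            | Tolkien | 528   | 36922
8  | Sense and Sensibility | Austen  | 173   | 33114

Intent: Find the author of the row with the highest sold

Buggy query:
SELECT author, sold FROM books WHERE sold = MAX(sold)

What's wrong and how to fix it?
Bug: WHERE is evaluated per row; an aggregate over the whole table isn't defined there

Fix: Wrap MAX in a scalar subquery so WHERE compares against a single value

Corrected query:
SELECT author, sold FROM books WHERE sold = (SELECT MAX(sold) FROM books)

Result:
author  | sold 
--------+------
Tolkien | 49870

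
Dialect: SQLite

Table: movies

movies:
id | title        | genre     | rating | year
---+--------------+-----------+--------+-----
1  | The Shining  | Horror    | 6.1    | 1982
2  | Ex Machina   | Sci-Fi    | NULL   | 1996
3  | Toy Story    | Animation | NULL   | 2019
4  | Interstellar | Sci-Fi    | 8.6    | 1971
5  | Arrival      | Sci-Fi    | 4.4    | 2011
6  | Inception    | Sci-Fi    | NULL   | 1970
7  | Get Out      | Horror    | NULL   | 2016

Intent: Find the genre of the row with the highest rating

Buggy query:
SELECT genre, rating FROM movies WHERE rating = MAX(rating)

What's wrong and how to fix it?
Bug: WHERE is evaluated per row; an aggregate over the whole table isn't defined there

Fix: Wrap MAX in a scalar subquery so WHERE compares against a single value

Corrected query:
SELECT genre, rating FROM movies WHERE rating = (SELECT MAX(rating) FROM movies)

Result:
genre  | rating
-------+-------
Sci-Fi | 8.6   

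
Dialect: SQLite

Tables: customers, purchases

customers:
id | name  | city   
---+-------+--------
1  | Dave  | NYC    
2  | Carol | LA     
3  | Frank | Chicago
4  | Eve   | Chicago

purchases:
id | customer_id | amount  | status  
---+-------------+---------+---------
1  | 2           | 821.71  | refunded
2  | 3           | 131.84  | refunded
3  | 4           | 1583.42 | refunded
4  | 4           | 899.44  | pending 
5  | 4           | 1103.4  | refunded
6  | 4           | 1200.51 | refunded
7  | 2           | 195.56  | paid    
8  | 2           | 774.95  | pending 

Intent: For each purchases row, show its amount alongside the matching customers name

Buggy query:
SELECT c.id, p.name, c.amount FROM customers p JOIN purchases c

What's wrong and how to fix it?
Bug: JOIN with no ON clause produces a cartesian product; every purchases row pairs with every customers row

Fix: Add ON c.customer_id = p.id to the JOIN

Corrected query:
SELECT c.id, p.name, c.amount FROM customers p JOIN purchases c ON c.customer_id = p.id

Result:
id | name  | amount 
---+-------+--------
1  | Carol | 821.71 
2  | Frank | 131.84 
3  | Eve   | 1583.42
4  | Eve   | 899.44 
5  | Eve   | 1103.4 
6  | Eve   | 1200.51
7  | Carol | 195.56 
8  | Carol | 774.95 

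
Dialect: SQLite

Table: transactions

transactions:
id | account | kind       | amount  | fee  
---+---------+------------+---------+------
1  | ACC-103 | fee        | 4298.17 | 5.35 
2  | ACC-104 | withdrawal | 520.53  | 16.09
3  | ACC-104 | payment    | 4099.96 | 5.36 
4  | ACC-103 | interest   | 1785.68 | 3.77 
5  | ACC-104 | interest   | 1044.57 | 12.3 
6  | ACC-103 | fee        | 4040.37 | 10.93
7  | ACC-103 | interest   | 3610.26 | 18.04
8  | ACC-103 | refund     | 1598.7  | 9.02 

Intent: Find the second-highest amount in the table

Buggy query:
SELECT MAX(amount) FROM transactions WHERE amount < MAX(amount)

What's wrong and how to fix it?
Bug: The inner MAX is an aggregate inside WHERE, which is not allowed

Fix: Put the inner MAX in a scalar subquery

Corrected query:
SELECT MAX(amount) FROM transactions WHERE amount < (SELECT MAX(amount) FROM transactions)

Result:
MAX(amount)
-----------
4099.96    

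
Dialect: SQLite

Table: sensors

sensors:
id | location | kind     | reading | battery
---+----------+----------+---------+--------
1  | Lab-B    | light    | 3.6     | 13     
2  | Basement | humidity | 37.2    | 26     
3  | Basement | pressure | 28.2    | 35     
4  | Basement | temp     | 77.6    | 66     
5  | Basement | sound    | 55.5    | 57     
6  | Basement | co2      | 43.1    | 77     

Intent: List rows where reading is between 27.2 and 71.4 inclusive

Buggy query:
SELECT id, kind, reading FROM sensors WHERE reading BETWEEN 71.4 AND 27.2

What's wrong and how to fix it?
Bug: BETWEEN expects the lower bound first; with 71.4 AND 27.2 the range is empty

Fix: Write BETWEEN 27.2 AND 71.4

Corrected query:
SELECT id, kind, reading FROM sensors WHERE reading BETWEEN 27.2 AND 71.4

Result:
id | kind     | reading
---+----------+--------
2  | humidity | 37.2   
3  | pressure | 28.2   
5  | sound    | 55.5   
6  | co2      | 43.1   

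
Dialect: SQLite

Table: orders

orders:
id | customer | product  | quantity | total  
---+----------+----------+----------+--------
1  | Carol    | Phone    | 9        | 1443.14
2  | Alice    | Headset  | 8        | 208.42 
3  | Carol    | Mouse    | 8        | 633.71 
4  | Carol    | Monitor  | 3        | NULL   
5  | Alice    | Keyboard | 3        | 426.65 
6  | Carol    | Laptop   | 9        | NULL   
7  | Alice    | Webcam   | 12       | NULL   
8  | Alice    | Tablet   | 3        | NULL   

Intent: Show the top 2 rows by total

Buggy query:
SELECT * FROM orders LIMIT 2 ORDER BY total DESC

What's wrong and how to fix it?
Bug: ORDER BY cannot follow LIMIT; LIMIT is the final clause

Fix: Sort with ORDER BY, then apply LIMIT

Corrected query:
SELECT * FROM orders ORDER BY total DESC LIMIT 2

Result:
id | customer | product | quantity | total  
---+----------+---------+----------+--------
1  | Carol    | Phone   | 9        | 1443.14
3  | Carol    | Mouse   | 8        | 633.71 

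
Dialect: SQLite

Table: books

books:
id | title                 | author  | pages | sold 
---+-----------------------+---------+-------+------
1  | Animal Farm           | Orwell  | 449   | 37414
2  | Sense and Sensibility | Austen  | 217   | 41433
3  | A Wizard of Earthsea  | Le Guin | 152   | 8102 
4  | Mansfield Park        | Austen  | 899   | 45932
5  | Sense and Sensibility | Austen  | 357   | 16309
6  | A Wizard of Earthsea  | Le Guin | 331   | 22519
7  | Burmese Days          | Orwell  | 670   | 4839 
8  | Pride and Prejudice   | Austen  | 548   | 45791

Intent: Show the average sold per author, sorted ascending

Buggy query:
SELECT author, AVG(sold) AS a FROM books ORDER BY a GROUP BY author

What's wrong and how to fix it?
Bug: ORDER BY appears before GROUP BY; SQL clause order requires GROUP BY first

Fix: Reorder: SELECT … FROM … GROUP BY … ORDER BY …

Corrected query:
SELECT author, AVG(sold) AS a FROM books GROUP BY author ORDER BY a

Result:
author  | a       
--------+---------
Le Guin | 15310.5 
Orwell  | 21126.5 
Austen  | 37366.25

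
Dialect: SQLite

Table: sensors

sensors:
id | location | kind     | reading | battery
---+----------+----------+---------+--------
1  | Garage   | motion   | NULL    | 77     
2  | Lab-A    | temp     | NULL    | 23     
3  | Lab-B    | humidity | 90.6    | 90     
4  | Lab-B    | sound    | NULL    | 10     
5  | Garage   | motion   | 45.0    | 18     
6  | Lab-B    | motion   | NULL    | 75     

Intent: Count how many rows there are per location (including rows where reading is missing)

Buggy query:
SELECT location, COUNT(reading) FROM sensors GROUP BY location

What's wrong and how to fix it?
Bug: COUNT(reading) skips NULLs, so groups with missing reading are undercounted

Fix: Replace COUNT(reading) with COUNT(*)

Corrected query:
SELECT location, COUNT(*) FROM sensors GROUP BY location

Result:
location | COUNT(*)
---------+---------
Garage   | 2       
Lab-A    | 1       
Lab-B    | 3       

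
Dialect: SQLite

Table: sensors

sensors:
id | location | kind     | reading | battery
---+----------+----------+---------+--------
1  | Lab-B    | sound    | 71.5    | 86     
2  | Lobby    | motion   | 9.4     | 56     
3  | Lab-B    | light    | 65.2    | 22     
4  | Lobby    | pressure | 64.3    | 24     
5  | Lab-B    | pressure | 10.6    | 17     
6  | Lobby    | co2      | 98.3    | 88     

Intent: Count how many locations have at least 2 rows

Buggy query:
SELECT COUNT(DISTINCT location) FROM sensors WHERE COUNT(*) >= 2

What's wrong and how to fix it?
Bug: WHERE filters individual rows, not groups, so a group-level COUNT is invalid there

Fix: Use a subquery that GROUPs and filters with HAVING, then count its rows

Corrected query:
SELECT COUNT(*) FROM (SELECT location FROM sensors GROUP BY location HAVING COUNT(*) >= 2)

Result:
COUNT(*)
--------
2       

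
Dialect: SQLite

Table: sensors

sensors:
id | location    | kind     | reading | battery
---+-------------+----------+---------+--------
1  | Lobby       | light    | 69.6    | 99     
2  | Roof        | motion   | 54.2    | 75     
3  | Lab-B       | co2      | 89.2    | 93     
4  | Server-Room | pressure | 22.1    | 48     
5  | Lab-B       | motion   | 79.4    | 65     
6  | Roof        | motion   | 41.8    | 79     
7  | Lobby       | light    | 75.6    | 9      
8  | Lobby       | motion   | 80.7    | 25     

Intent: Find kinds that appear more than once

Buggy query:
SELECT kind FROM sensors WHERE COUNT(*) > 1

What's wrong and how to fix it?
Bug: WHERE can't reference COUNT(*); aggregates are computed after WHERE

Fix: Group first, then use HAVING for the count condition

Corrected query:
SELECT kind FROM sensors GROUP BY kind HAVING COUNT(*) > 1

Result:
kind  
------
light 
motion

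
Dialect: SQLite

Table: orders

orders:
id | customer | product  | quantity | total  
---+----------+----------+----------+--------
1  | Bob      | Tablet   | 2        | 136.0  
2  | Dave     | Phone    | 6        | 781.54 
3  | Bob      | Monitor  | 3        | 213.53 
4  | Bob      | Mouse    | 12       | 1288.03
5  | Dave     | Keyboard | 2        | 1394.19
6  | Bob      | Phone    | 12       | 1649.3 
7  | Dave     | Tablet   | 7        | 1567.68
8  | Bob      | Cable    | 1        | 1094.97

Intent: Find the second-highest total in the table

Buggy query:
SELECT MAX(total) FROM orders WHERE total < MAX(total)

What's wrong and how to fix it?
Bug: The inner MAX is an aggregate inside WHERE, which is not allowed

Fix: Compute the overall MAX in a subquery, then take MAX of rows below it

Corrected query:
SELECT MAX(total) FROM orders WHERE total < (SELECT MAX(total) FROM orders)

Result:
MAX(total)
----------
1567.68   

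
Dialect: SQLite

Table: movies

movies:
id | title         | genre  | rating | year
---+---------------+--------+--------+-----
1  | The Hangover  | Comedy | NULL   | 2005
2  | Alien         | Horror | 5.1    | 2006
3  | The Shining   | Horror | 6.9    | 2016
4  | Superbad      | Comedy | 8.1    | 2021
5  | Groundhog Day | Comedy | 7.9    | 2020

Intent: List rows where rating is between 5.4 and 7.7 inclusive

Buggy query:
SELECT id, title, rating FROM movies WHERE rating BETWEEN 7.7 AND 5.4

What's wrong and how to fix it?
Bug: BETWEEN expects the lower bound first; with 7.7 AND 5.4 the range is empty

Fix: Write BETWEEN 5.4 AND 7.7

Corrected query:
SELECT id, title, rating FROM movies WHERE rating BETWEEN 5.4 AND 7.7

Result:
id | title       | rating
---+-------------+-------
3  | The Shining | 6.9   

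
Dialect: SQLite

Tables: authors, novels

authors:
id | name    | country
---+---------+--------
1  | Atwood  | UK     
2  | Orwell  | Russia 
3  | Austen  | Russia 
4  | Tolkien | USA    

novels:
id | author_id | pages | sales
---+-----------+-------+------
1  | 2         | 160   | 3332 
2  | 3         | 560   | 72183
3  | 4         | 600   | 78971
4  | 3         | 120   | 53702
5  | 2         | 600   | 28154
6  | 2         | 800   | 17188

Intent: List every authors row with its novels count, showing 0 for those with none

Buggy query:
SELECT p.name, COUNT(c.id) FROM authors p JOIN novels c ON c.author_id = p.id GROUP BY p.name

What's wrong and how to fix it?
Bug: INNER JOIN drops authors rows that have no matching novels rows

Fix: Switch to LEFT JOIN to retain unmatched parent rows

Corrected query:
SELECT p.name, COUNT(c.id) FROM authors p LEFT JOIN novels c ON c.author_id = p.id GROUP BY p.name

Result:
name    | COUNT(c.id)
--------+------------
Atwood  | 0          
Austen  | 2          
Orwell  | 3          
Tolkien | 1          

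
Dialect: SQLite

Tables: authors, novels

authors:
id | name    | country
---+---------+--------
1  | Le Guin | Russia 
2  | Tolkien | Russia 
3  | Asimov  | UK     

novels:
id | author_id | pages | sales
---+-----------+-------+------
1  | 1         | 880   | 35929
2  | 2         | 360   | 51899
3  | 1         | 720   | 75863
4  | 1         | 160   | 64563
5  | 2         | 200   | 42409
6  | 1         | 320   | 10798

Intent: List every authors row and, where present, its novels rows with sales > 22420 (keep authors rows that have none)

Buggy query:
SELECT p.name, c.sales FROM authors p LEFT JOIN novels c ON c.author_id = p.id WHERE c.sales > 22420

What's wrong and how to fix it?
Bug: A WHERE condition on the right-hand table after LEFT JOIN drops unmatched parents

Fix: Move the right-table condition into the ON clause so unmatched parents are kept

Corrected query:
SELECT p.name, c.sales FROM authors p LEFT JOIN novels c ON c.author_id = p.id AND c.sales > 22420

Result:
name    | sales
--------+------
Le Guin | 35929
Le Guin | 64563
Le Guin | 75863
Tolkien | 42409
Tolkien | 51899
Asimov  | NULL 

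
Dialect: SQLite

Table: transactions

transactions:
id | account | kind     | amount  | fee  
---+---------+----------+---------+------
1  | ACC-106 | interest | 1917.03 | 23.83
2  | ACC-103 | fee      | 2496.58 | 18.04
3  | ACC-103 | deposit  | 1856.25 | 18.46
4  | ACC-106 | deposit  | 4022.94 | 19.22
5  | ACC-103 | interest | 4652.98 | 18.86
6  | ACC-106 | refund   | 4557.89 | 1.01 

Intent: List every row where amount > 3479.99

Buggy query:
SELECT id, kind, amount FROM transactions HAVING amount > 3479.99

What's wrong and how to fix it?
Bug: This is a non-aggregate query (no GROUP BY, no aggregates), so in SQLite the HAVING clause is invalid here; a row-level condition belongs in WHERE

Fix: Use WHERE for row-level filtering

Corrected query:
SELECT id, kind, amount FROM transactions WHERE amount > 3479.99

Result:
id | kind     | amount 
---+----------+--------
4  | deposit  | 4022.94
5  | interest | 4652.98
6  | refund   | 4557.89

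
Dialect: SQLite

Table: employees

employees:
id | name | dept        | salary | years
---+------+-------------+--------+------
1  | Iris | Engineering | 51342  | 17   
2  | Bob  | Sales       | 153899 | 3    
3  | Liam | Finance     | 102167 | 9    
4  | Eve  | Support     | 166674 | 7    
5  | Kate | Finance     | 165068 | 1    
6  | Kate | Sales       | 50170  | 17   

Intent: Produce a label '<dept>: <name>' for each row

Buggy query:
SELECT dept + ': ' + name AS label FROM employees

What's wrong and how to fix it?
Bug: '+' is numeric addition; on text columns SQLite converts them to 0 instead of concatenating

Fix: Replace + with || to concatenate text

Corrected query:
SELECT dept || ': ' || name AS label FROM employees

Result:
label            
-----------------
Engineering: Iris
Sales: Bob       
Finance: Liam    
Support: Eve     
Finance: Kate    
Sales: Kate      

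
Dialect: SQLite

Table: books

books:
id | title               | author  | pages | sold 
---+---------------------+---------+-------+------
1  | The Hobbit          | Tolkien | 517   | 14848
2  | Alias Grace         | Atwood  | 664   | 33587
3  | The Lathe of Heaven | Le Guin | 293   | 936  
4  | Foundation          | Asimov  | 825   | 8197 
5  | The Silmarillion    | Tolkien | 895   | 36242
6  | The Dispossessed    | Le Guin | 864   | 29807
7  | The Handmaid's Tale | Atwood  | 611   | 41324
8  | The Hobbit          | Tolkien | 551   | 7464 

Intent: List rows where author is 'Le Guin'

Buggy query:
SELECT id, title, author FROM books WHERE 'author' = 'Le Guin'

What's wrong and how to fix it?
Bug: 'author' in single quotes is a string literal, not the column; the comparison is literal-vs-literal and never true

Fix: Reference the column as author without single quotes

Corrected query:
SELECT id, title, author FROM books WHERE author = 'Le Guin'

Result:
id | title               | author 
---+---------------------+--------
3  | The Lathe of Heaven | Le Guin
6  | The Dispossessed    | Le Guin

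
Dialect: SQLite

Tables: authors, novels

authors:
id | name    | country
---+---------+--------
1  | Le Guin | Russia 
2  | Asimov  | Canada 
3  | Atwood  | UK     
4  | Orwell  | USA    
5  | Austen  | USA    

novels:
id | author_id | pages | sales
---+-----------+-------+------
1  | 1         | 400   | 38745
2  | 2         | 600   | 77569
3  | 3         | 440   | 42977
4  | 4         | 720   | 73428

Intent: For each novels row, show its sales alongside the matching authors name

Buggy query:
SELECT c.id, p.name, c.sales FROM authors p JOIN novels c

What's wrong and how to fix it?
Bug: JOIN with no ON clause produces a cartesian product; every novels row pairs with every authors row

Fix: Specify the join condition linking the foreign key to the parent id

Corrected query:
SELECT c.id, p.name, c.sales FROM authors p JOIN novels c ON c.author_id = p.id

Result:
id | name    | sales
---+---------+------
1  | Le Guin | 38745
2  | Asimov  | 77569
3  | Atwood  | 42977
4  | Orwell  | 73428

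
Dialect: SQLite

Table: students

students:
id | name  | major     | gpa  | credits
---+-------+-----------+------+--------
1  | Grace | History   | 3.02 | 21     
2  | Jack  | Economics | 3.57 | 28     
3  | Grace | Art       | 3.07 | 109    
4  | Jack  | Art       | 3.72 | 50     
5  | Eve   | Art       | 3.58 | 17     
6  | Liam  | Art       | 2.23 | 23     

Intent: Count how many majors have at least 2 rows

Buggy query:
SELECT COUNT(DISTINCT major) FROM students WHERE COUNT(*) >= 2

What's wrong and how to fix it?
Bug: WHERE filters individual rows, not groups, so a group-level COUNT is invalid there

Fix: Use a subquery that GROUPs and filters with HAVING, then count its rows

Corrected query:
SELECT COUNT(*) FROM (SELECT major FROM students GROUP BY major HAVING COUNT(*) >= 2)

Result:
COUNT(*)
--------
1       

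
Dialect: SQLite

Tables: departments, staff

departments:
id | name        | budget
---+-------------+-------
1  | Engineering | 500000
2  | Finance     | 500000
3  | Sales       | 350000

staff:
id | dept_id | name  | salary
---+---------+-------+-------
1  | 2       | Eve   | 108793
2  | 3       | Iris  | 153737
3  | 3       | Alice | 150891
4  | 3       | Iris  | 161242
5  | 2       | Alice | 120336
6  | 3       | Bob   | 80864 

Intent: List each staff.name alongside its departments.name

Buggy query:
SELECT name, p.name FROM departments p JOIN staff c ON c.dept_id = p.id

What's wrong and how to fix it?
Bug: Both tables have a 'name' column; the unqualified reference is ambiguous

Fix: Prefix ambiguous columns with the table alias

Corrected query:
SELECT c.name, p.name FROM departments p JOIN staff c ON c.dept_id = p.id

Result:
name  | name   
------+--------
Eve   | Finance
Iris  | Sales  
Alice | Sales  
Iris  | Sales  
Alice | Finance
Bob   | Sales  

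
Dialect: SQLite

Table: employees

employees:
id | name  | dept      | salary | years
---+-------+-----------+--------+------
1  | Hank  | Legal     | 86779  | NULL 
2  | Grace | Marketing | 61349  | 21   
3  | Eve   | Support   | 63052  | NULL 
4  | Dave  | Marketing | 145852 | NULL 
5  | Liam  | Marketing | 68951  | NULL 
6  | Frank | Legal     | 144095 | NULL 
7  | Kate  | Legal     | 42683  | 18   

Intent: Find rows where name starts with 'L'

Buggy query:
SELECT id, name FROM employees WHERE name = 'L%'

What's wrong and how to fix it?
Bug: Wildcards only work with LIKE; '=' treats '%' as a literal character

Fix: Use LIKE for wildcard pattern matching

Corrected query:
SELECT id, name FROM employees WHERE name LIKE 'L%'

Result:
id | name
---+-----
5  | Liam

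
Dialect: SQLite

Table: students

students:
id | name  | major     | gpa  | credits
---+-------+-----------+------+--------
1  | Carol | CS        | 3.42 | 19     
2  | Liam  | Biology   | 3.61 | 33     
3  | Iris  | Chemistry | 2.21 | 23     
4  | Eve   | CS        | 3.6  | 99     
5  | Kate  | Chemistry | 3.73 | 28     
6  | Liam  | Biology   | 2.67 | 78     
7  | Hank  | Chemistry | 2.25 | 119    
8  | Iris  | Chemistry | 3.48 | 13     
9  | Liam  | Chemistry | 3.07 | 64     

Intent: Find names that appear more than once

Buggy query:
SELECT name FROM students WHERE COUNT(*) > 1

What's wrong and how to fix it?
Bug: WHERE can't reference COUNT(*); aggregates are computed after WHERE

Fix: Group first, then use HAVING for the count condition

Corrected query:
SELECT name FROM students GROUP BY name HAVING COUNT(*) > 1

Result:
name
----
Iris
Liam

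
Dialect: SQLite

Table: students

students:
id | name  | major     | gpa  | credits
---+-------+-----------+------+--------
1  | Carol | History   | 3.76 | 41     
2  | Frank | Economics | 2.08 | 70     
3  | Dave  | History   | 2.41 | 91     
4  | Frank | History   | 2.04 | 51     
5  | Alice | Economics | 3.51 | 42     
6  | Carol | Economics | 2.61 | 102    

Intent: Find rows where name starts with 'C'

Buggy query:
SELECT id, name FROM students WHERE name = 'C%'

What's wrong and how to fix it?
Bug: Wildcards only work with LIKE; '=' treats '%' as a literal character

Fix: Replace '=' with LIKE so 'C%' is treated as a pattern

Corrected query:
SELECT id, name FROM students WHERE name LIKE 'C%'

Result:
id | name 
---+------
1  | Carol
6  | Carol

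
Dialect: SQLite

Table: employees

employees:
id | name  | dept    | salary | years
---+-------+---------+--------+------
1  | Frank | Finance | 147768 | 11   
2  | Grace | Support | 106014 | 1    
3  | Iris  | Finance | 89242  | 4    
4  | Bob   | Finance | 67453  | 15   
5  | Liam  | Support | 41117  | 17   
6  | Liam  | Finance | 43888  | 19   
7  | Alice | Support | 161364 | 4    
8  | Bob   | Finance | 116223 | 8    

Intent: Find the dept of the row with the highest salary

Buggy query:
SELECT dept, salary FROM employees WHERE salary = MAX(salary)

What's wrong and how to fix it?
Bug: MAX(salary) is an aggregate and cannot be used directly in WHERE

Fix: Wrap MAX in a scalar subquery so WHERE compares against a single value

Corrected query:
SELECT dept, salary FROM employees WHERE salary = (SELECT MAX(salary) FROM employees)

Result:
dept    | salary
--------+-------
Support | 161364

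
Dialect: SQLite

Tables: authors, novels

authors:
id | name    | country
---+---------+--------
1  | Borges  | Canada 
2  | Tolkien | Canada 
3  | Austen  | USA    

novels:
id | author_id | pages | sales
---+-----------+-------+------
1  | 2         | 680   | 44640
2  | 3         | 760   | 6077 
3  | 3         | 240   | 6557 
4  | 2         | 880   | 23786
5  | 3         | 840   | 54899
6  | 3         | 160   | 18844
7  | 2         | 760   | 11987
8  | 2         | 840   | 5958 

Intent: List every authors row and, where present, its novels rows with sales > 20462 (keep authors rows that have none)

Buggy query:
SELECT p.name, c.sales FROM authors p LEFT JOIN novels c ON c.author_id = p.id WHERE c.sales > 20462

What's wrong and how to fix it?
Bug: Filtering c.sales in WHERE discards the NULL rows produced by LEFT JOIN, turning it into an inner join

Fix: Put 'c.sales > 20462' in the JOIN's ON clause instead of WHERE

Corrected query:
SELECT p.name, c.sales FROM authors p LEFT JOIN novels c ON c.author_id = p.id AND c.sales > 20462

Result:
name    | sales
--------+------
Borges  | NULL 
Tolkien | 23786
Tolkien | 44640
Austen  | 54899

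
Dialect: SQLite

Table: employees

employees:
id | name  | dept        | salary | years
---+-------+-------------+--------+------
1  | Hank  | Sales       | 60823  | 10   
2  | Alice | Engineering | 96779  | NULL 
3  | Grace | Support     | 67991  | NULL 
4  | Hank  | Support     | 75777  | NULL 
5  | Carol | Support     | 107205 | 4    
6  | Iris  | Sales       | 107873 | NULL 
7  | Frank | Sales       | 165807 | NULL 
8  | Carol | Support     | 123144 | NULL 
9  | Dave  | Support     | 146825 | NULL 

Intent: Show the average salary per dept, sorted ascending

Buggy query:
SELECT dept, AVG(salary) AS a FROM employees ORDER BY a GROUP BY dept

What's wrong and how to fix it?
Bug: ORDER BY appears before GROUP BY; SQL clause order requires GROUP BY first

Fix: Move ORDER BY to the end, after GROUP BY

Corrected query:
SELECT dept, AVG(salary) AS a FROM employees GROUP BY dept ORDER BY a

Result:
dept        | a       
------------+---------
Engineering | 96779   
Support     | 104188.4
Sales       | 111501  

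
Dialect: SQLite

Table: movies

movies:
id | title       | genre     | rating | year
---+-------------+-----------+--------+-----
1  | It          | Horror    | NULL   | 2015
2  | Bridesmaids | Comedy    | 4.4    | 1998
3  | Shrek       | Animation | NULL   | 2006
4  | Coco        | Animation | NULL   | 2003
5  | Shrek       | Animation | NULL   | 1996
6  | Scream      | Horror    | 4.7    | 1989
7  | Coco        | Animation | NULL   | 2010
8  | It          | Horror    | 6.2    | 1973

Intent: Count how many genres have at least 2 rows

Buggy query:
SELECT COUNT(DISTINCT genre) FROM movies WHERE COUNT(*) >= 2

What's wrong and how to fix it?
Bug: COUNT(*) cannot appear in WHERE; the per-group count doesn't exist yet

Fix: Use a subquery that GROUPs and filters with HAVING, then count its rows

Corrected query:
SELECT COUNT(*) FROM (SELECT genre FROM movies GROUP BY genre HAVING COUNT(*) >= 2)

Result:
COUNT(*)
--------
2       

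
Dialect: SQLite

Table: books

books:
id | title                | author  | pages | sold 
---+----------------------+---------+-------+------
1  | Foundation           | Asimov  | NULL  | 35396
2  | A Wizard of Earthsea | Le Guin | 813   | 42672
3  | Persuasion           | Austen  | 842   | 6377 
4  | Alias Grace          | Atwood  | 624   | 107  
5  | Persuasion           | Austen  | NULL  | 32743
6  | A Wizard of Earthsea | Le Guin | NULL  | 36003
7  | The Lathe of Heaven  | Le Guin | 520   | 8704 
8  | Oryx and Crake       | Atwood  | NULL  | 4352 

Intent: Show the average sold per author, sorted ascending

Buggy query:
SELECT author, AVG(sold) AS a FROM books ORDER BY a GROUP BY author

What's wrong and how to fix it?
Bug: GROUP BY must precede ORDER BY

Fix: Reorder: SELECT … FROM … GROUP BY … ORDER BY …

Corrected query:
SELECT author, AVG(sold) AS a FROM books GROUP BY author ORDER BY a

Result:
author  | a           
--------+-------------
Atwood  | 2229.5      
Austen  | 19560       
Le Guin | 29126.333333
Asimov  | 35396       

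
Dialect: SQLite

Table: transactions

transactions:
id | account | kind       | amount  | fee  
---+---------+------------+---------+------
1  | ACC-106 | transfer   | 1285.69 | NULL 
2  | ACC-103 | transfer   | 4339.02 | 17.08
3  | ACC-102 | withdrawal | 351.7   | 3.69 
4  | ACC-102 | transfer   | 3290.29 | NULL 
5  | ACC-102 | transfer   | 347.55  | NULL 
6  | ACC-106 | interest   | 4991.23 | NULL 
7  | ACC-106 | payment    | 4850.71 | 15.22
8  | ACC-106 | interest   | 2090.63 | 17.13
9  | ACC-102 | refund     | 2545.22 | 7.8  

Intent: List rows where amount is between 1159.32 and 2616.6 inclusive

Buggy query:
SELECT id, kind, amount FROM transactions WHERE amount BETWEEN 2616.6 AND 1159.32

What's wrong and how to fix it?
Bug: The bounds are reversed; BETWEEN a AND b requires a <= b to match anything

Fix: Swap the bounds so the smaller value comes first

Corrected query:
SELECT id, kind, amount FROM transactions WHERE amount BETWEEN 1159.32 AND 2616.6

Result:
id | kind     | amount 
---+----------+--------
1  | transfer | 1285.69
8  | interest | 2090.63
9  | refund   | 2545.22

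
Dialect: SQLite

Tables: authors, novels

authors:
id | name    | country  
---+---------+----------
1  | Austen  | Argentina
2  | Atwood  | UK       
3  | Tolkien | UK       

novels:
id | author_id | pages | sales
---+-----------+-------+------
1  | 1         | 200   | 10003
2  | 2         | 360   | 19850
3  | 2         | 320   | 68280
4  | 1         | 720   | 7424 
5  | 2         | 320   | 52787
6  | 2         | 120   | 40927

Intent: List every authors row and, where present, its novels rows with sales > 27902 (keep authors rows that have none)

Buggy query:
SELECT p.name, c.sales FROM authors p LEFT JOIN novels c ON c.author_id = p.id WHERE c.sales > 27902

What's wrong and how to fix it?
Bug: A WHERE condition on the right-hand table after LEFT JOIN drops unmatched parents

Fix: Put 'c.sales > 27902' in the JOIN's ON clause instead of WHERE

Corrected query:
SELECT p.name, c.sales FROM authors p LEFT JOIN novels c ON c.author_id = p.id AND c.sales > 27902

Result:
name    | sales
--------+------
Austen  | NULL 
Atwood  | 40927
Atwood  | 52787
Atwood  | 68280
Tolkien | NULL 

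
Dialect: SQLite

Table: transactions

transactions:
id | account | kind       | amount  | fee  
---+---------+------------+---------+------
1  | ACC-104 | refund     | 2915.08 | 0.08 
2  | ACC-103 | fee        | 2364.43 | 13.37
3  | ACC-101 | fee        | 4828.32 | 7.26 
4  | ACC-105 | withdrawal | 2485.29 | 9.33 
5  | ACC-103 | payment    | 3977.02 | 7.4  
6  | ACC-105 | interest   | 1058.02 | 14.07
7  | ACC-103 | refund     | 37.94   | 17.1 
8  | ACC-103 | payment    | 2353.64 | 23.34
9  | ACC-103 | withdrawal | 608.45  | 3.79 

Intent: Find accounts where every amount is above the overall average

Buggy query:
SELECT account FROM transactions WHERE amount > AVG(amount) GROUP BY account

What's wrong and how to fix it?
Bug: AVG() is an aggregate; it can't sit directly in WHERE

Fix: Compute the overall average in a scalar subquery and compare each group's MIN against it in HAVING

Corrected query:
SELECT account FROM transactions GROUP BY account HAVING MIN(amount) > (SELECT AVG(amount) FROM transactions)

Result:
account
-------
ACC-101
ACC-104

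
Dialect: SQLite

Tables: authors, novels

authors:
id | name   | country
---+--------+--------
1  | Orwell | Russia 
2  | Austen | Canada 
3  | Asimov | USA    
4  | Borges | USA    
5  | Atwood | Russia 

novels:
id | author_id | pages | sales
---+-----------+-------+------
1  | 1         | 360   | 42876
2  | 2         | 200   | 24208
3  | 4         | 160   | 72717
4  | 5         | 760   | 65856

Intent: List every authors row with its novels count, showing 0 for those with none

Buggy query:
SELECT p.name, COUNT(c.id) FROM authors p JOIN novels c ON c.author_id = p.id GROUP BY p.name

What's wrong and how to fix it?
Bug: An inner join excludes parents with zero children

Fix: Use LEFT JOIN so parents without children still appear (COUNT(c.id) gives 0)

Corrected query:
SELECT p.name, COUNT(c.id) FROM authors p LEFT JOIN novels c ON c.author_id = p.id GROUP BY p.name

Result:
name   | COUNT(c.id)
-------+------------
Asimov | 0          
Atwood | 1          
Austen | 1          
Borges | 1          
Orwell | 1          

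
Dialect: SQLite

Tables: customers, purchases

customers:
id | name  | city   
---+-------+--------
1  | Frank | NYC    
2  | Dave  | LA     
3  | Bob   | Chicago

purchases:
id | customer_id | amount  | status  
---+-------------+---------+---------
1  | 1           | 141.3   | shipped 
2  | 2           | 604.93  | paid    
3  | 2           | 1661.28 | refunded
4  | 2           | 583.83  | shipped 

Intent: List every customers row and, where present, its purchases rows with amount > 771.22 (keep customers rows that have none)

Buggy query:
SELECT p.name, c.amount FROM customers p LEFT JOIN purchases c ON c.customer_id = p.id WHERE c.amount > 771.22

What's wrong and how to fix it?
Bug: A WHERE condition on the right-hand table after LEFT JOIN drops unmatched parents

Fix: Put 'c.amount > 771.22' in the JOIN's ON clause instead of WHERE

Corrected query:
SELECT p.name, c.amount FROM customers p LEFT JOIN purchases c ON c.customer_id = p.id AND c.amount > 771.22

Result:
name  | amount 
------+--------
Frank | NULL   
Dave  | 1661.28
Bob   | NULL   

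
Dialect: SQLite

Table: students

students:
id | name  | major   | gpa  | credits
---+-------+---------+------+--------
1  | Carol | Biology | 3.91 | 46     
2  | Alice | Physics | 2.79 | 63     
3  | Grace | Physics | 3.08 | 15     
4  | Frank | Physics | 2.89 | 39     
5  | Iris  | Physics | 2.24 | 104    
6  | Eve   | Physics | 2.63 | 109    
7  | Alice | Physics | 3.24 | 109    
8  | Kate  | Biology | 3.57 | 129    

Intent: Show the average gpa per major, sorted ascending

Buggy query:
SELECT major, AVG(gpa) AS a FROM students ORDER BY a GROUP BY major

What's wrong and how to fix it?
Bug: ORDER BY appears before GROUP BY; SQL clause order requires GROUP BY first

Fix: Move ORDER BY to the end, after GROUP BY

Corrected query:
SELECT major, AVG(gpa) AS a FROM students GROUP BY major ORDER BY a

Result:
major   | a       
--------+---------
Physics | 2.811667
Biology | 3.74    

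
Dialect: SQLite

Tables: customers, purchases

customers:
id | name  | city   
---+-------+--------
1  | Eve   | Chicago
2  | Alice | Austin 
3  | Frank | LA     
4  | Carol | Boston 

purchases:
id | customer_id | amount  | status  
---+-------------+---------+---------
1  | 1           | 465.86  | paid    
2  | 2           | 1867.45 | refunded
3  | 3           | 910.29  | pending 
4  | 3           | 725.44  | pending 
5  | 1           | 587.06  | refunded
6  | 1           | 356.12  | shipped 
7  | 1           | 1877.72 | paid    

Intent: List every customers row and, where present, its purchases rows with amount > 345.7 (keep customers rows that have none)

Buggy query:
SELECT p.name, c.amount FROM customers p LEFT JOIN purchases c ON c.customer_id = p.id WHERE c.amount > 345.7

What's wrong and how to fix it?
Bug: Filtering c.amount in WHERE discards the NULL rows produced by LEFT JOIN, turning it into an inner join

Fix: Move the right-table condition into the ON clause so unmatched parents are kept

Corrected query:
SELECT p.name, c.amount FROM customers p LEFT JOIN purchases c ON c.customer_id = p.id AND c.amount > 345.7

Result:
name  | amount 
------+--------
Eve   | 356.12 
Eve   | 465.86 
Eve   | 587.06 
Eve   | 1877.72
Alice | 1867.45
Frank | 725.44 
Frank | 910.29 
Carol | NULL   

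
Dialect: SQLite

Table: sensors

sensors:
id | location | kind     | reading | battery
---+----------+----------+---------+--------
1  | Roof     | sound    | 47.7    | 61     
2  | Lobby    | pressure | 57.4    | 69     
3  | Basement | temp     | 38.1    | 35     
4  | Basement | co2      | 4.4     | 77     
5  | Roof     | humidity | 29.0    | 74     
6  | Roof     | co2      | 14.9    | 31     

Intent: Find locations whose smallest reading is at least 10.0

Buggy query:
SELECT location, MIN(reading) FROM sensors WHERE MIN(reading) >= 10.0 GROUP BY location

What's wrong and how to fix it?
Bug: Aggregates like MIN are computed per group after WHERE runs

Fix: Replace WHERE with HAVING after the GROUP BY

Corrected query:
SELECT location, MIN(reading) FROM sensors GROUP BY location HAVING MIN(reading) >= 10.0

Result:
location | MIN(reading)
---------+-------------
Lobby    | 57.4        
Roof     | 14.9        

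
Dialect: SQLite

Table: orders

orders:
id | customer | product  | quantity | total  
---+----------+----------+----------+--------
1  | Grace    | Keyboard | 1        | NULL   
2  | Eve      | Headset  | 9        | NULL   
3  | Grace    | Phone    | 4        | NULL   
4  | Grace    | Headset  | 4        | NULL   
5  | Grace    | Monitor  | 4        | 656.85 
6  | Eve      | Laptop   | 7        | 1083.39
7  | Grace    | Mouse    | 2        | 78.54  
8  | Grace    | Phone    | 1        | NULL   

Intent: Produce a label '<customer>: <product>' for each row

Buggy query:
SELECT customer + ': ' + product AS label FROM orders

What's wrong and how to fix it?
Bug: '+' is numeric addition; on text columns SQLite converts them to 0 instead of concatenating

Fix: Use the || operator for string concatenation

Corrected query:
SELECT customer || ': ' || product AS label FROM orders

Result:
label          
---------------
Grace: Keyboard
Eve: Headset   
Grace: Phone   
Grace: Headset 
Grace: Monitor 
Eve: Laptop    
Grace: Mouse   
Grace: Phone   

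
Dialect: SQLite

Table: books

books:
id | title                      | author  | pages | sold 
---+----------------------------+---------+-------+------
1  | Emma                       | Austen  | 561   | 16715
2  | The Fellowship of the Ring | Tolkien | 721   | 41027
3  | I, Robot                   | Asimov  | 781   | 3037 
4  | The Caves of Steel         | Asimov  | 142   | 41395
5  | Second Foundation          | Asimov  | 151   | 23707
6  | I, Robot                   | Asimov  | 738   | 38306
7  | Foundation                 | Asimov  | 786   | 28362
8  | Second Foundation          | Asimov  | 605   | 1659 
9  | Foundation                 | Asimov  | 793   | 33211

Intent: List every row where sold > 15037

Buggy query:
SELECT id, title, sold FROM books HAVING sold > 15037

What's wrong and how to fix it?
Bug: This is a non-aggregate query (no GROUP BY, no aggregates), so in SQLite the HAVING clause is invalid here; a row-level condition belongs in WHERE

Fix: Replace HAVING with WHERE since the condition applies to individual rows

Corrected query:
SELECT id, title, sold FROM books WHERE sold > 15037

Result:
id | title                      | sold 
---+----------------------------+------
1  | Emma                       | 16715
2  | The Fellowship of the Ring | 41027
4  | The Caves of Steel         | 41395
5  | Second Foundation          | 23707
6  | I, Robot                   | 38306
7  | Foundation                 | 28362
9  | Foundation                 | 33211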